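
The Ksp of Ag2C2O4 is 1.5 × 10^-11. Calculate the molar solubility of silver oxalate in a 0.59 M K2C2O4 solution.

2.5 × 10^-6 M

Ag2C2O4(s) ⇌ 2 Ag^+(aq) + C2O4^2-(aq)
Ksp = [Ag^+]^2[C2O4^2-]
Let s = moles of Ag2C2O4 that dissolve per litre. [Ag^+] = 2s, [C2O4^2-] = 0.59 + s ≈ 0.59 (since C2O4^2- from K2C2O4 dominates).
Ksp ≈ (2s)^2 × 0.59
s = 2.5 x 10^-6 M
Check: s = 2.5 × 10^-6 ≪ 0.59, so the approximation is valid.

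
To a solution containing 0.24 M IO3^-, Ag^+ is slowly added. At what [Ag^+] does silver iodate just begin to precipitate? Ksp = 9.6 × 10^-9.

AgIO3(s) <=> Ag^+ + IO3^-
Ksp = [Ag^+][IO3^-]
Precipitation begins when Q = Ksp. With [IO3^-] = 0.24 M:
9.6 × 10^-9 = (0.24) × [Ag^+]
[Ag^+] = (9.6 × 10^-9 / 2.4 × 10^-1) = 4.0 × 10^-8 M

[Ag^+] = 4.0 × 10^-8 M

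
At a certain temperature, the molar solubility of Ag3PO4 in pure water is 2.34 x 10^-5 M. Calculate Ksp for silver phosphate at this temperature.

Ksp = 8.10e-18

Ag3PO4(s) <=> 3 Ag^+(aq) + PO4^3-(aq)
If s mol/L of Ag3PO4 dissolves, [Ag^+] = 3s and [PO4^3-] = s.
Ksp = [Ag^+]^3[PO4^3-]
So Ksp = (3s)^3 × s = 27s^4
With s = 2.34 × 10^-5: Ksp = 8.10 × 10^-18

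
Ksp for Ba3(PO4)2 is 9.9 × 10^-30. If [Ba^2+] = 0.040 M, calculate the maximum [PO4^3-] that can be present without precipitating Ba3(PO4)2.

3.9e-13 M

Ba3(PO4)2(s) ⇌ 3 Ba^2+ + 2 PO4^3-
Ksp = [Ba^2+]^3[PO4^3-]^2
Precipitation begins when Q = Ksp. With [Ba^2+] = 0.040 M:
9.9 × 10^-30 = (0.040)^3 × [PO4^3-]^2
[PO4^3-] = (9.9 × 10^-30 / 6.40 × 10^-5)^(1/2) = 3.9 x 10^-13 M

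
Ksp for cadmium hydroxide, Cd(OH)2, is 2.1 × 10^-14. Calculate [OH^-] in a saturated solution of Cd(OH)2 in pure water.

3.5e-5 M

Cd(OH)2(s) <=> Cd^2+(aq) + 2 OH^-(aq)
Ksp = [Cd^2+][OH^-]^2
Let s = molar solubility. Then [Cd^2+] = s and [OH^-] = 2s.
So Ksp = s × (2s)^2 = 4s^3
Solving, s = (2.1 × 10^-14/4)^(1/3) = 1.74 x 10^-5 M
[OH^-] = 2s = 3.5 × 10^-5 M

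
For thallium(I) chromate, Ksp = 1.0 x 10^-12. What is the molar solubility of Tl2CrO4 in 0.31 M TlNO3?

Tl2CrO4(s) <=> 2 Tl^+(aq) + CrO4^2-(aq)
Ksp = [Tl^+]^2[CrO4^2-]
Let s be the molar solubility in this solution. [Tl^+] = 0.31 + 2s ≈ 0.31, [CrO4^2-] = s (Ksp is small, so little additional dissolves).
Ksp ≈ (0.31)^2 × s
s = 1.0 x 10^-11 M
Check: 2s = 2.1 × 10^-11 ≪ 0.31, so the approximation is valid.

s = 1.0e-11 M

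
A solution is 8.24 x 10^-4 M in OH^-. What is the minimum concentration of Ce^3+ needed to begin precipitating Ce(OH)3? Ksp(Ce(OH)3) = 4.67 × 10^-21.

[Ce^3+] ≈ 8.35 × 10^-12 M

Ce(OH)3(s) <=> Ce^3+ + 3 OH^-
Ksp = [Ce^3+][OH^-]^3
Precipitation begins when Q = Ksp. With [OH^-] = 8.24 x 10^-4 M:
4.67 × 10^-21 = (8.24 x 10^-4)^3 × [Ce^3+]
[Ce^3+] = (4.67 × 10^-21 / 5.595 × 10^-10) = 8.35 x 10^-12 M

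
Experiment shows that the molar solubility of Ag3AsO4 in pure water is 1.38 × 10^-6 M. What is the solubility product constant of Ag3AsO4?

Ag3AsO4(s) ⇌ 3 Ag^+ + AsO4^3-
With molar solubility s: [Ag^+] = 3s, [AsO4^3-] = s.
Ksp = [Ag^+]^3[AsO4^3-]
So Ksp = (3s)^3 × s = 27s^4
Ksp = 27 × (1.38 × 10^-6)^4 = 9.79 x 10^-23

Ksp = 9.79 × 10^-23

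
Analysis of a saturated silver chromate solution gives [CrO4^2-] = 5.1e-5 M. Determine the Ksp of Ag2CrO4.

Ksp ≈ 5.3 × 10^-13

Ag2CrO4(s) ⇌ 2 Ag^+(aq) + CrO4^2-(aq)
Stoichiometry gives [Ag^+] = (2/1)[CrO4^2-] = 1.02 × 10^-4 M.
Ksp = [Ag^+]^2[CrO4^2-]
Ksp = (1.02 × 10^-4)^2 × 5.1 × 10^-5 = 5.3 x 10^-13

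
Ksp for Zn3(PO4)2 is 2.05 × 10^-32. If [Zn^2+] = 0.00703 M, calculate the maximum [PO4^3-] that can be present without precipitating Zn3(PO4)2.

2.43 × 10^-13 M

Zn3(PO4)2(s) ⇌ 3 Zn^2+ + 2 PO4^3-
Ksp = [Zn^2+]^3[PO4^3-]^2
Precipitation begins when Q = Ksp. With [Zn^2+] = 0.00703 M:
2.05 × 10^-32 = (0.00703)^3 × [PO4^3-]^2
[PO4^3-] = (2.05 × 10^-32 / 3.474 × 10^-7)^(1/2) = 2.43 × 10^-13 M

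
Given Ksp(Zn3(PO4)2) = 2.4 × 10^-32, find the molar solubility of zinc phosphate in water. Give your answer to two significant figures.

1.9 × 10^-7 M

Zn3(PO4)2(s) ⇌ 3 Zn^2+(aq) + 2 PO4^3-(aq)
Ksp = [Zn^2+]^3[PO4^3-]^2
With molar solubility s: [Zn^2+] = 3s, [PO4^3-] = 2s.
Ksp = (3s)^3(2s)^2 = 108s^5
Solving, s = (2.4 × 10^-32/108)^(1/5) = 1.9 × 10^-7 M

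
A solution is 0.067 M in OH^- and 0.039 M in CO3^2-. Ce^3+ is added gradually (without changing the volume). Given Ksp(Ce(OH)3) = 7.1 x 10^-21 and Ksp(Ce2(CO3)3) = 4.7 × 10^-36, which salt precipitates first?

Each salt begins to precipitate when Q = Ksp, i.e. when [Ce^3+] reaches its threshold.
For Ce(OH)3: 7.1 x 10^-21 = (0.067)^3 × [Ce^3+]  ⇒  [Ce^3+] = 2.4 × 10^-17 M.
For Ce2(CO3)3: 4.7 × 10^-36 = (0.039)^3 × [Ce^3+]^2  ⇒  [Ce^3+] = 2.8 x 10^-16 M.
The salt with the lower threshold [Ce^3+] precipitates first: Ce(OH)3.

Ce(OH)3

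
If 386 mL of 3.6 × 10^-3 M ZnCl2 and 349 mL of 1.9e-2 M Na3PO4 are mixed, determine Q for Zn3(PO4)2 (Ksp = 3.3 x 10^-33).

Q = 5.5 × 10^-13

Total volume = 386 + 349 = 735 mL.
[Zn^2+] = 3.6 × 10^-3 × (386/735) = 1.89 x 10^-3 M
[PO4^3-] = 1.9 x 10^-2 × (349/735) = 9.02 × 10^-3 M
Zn3(PO4)2(s) ⇌ 3 Zn^2+(aq) + 2 PO4^3-(aq), so Q = [Zn^2+]^3[PO4^3-]^2
Q = (1.89 x 10^-3)^3(9.02 x 10^-3)^2 = 5.5 x 10^-13
Q > Ksp, so Zn3(PO4)2 will precipitate.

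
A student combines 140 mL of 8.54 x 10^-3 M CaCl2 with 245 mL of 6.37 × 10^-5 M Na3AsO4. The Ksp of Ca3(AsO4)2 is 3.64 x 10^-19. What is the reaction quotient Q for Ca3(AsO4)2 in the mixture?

4.92e-17

Total volume = 140 + 245 = 385 mL.
[Ca^2+] = 8.54 × 10^-3 × (140/385) = 3.105 x 10^-3 M
[AsO4^3-] = 6.37 × 10^-5 × (245/385) = 4.054 x 10^-5 M
Ca3(AsO4)2(s) <=> 3 Ca^2+(aq) + 2 AsO4^3-(aq), so Q = [Ca^2+]^3[AsO4^3-]^2
Q = (3.105 x 10^-3)^3(4.054 × 10^-5)^2 = 4.92 x 10^-17
Q > Ksp, so Ca3(AsO4)2 will precipitate.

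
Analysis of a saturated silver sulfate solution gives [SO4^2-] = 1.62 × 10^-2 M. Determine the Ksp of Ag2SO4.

Ag2SO4(s) ⇌ 2 Ag^+ + SO4^2-
Stoichiometry gives [Ag^+] = (2/1)[SO4^2-] = 3.240 × 10^-2 M.
Ksp = [Ag^+]^2[SO4^2-]
Ksp = (3.240 x 10^-2)^2 × 1.62 × 10^-2 = 1.70 × 10^-5

Ksp = 1.70 × 10^-5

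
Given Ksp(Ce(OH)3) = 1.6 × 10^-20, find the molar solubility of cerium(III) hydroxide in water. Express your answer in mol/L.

Ce(OH)3(s) <=> Ce^3+(aq) + 3 OH^-(aq)
Ksp = [Ce^3+][OH^-]^3
If s mol/L of Ce(OH)3 dissolves, [Ce^3+] = s and [OH^-] = 3s.
Ksp = s(3s)^3 = 27s^4
s^4 = 1.6 × 10^-20 / 27, so s = 4.9 × 10^-6 M

s = 4.9 × 10^-6 M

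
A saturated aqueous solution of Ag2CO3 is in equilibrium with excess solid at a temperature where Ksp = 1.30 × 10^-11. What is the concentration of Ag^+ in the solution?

2.96 × 10^-4 M

Ag2CO3(s) ⇌ 2 Ag^+ + CO3^2-
Ksp = [Ag^+]^2[CO3^2-]
For each mole of Ag2CO3 that dissolves: [Ag^+] = 2s, [CO3^2-] = s.
So Ksp = (2s)^2 × s = 4s^3
Solving, s = (1.30 × 10^-11/4)^(1/3) = 1.481 × 10^-4 M
[Ag^+] = 2s = 2.96 × 10^-4 M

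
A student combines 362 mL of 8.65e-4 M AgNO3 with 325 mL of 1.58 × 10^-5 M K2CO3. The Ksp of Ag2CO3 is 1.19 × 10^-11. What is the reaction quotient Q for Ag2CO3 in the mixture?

Q = 1.55 x 10^-12

Total volume = 362 + 325 = 687 mL.
[Ag^+] = 8.65 × 10^-4 × (362/687) = 4.558 × 10^-4 M
[CO3^2-] = 1.58 × 10^-5 × (325/687) = 7.475 x 10^-6 M
Ag2CO3(s) ⇌ 2 Ag^+ + CO3^2-, so Q = [Ag^+]^2[CO3^2-]
Q = (4.558 × 10^-4)^2(7.475 × 10^-6) = 1.55 x 10^-12
Q < Ksp, so no precipitate of Ag2CO3 forms.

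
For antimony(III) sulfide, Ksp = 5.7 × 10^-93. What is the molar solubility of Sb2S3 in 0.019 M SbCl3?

s ≈ 8.4 × 10^-31 M

Sb2S3(s) ⇌ 2 Sb^3+(aq) + 3 S^2-(aq)
Ksp = [Sb^3+]^2[S^2-]^3
Let s be the molar solubility in this solution. [Sb^3+] = 0.019 + 2s ≈ 0.019, [S^2-] = 3s (Ksp is small, so little additional dissolves).
Ksp ≈ (0.019)^2 × (3s)^3
s = 8.4 × 10^-31 M
Check: 2s = 1.7 × 10^-30 ≪ 0.019, so the approximation is valid.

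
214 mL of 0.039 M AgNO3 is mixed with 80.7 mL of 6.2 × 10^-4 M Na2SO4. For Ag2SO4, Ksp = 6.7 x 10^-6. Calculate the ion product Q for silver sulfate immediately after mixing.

Q ≈ 1.4 x 10^-7

Total volume = 214 + 80.7 = 294.7 mL.
[Ag^+] = 3.9 × 10^-2 × (214/294.7) = 2.83 × 10^-2 M
[SO4^2-] = 6.2 × 10^-4 × (80.7/294.7) = 1.70 x 10^-4 M
Ag2SO4(s) <=> 2 Ag^+ + SO4^2-, so Q = [Ag^+]^2[SO4^2-]
Q = (2.83 × 10^-2)^2(1.70 x 10^-4) = 1.4 × 10^-7
Q < Ksp, so no precipitate of Ag2SO4 forms.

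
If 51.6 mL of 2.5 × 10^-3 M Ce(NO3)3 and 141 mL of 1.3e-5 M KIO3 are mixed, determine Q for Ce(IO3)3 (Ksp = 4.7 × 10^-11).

Q ≈ 5.8 × 10^-19

Total volume = 51.6 + 141 = 192.6 mL.
[Ce^3+] = 2.5 × 10^-3 × (51.6/192.6) = 6.70 × 10^-4 M
[IO3^-] = 1.3 x 10^-5 × (141/192.6) = 9.52 × 10^-6 M
Ce(IO3)3(s) ⇌ Ce^3+ + 3 IO3^-, so Q = [Ce^3+][IO3^-]^3
Q = (6.70 x 10^-4)(9.52 × 10^-6)^3 = 5.8 x 10^-19
Q < Ksp, so no precipitate of Ce(IO3)3 forms.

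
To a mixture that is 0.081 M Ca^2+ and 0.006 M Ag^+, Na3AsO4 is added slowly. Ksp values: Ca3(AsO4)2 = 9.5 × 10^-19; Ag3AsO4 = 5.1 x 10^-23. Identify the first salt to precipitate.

Precipitation of each salt starts when its ion product equals its Ksp.
For Ca3(AsO4)2: 9.5 × 10^-19 = (0.081)^3 × [AsO4^3-]^2  ⇒  [AsO4^3-] = 4.2 × 10^-8 M.
For Ag3AsO4: 5.1 x 10^-23 = (0.006)^3 × [AsO4^3-]  ⇒  [AsO4^3-] = 2.4 × 10^-16 M.
The salt with the lower threshold [AsO4^3-] precipitates first: Ag3AsO4.

Ag3AsO4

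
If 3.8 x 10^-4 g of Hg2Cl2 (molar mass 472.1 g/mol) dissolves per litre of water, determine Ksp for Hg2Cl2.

Ksp = 2.1 × 10^-18

Molar solubility s = (3.8 × 10^-4 g/L) / (472.1 g/mol) = 8.05 × 10^-7 M.
Hg2Cl2(s) ⇌ Hg2^2+ + 2 Cl^-
For each mole of Hg2Cl2 that dissolves: [Hg2^2+] = s, [Cl^-] = 2s.
Ksp = [Hg2^2+][Cl^-]^2
Ksp = s(2s)^2 = 4s^3
Ksp = 4 × (8.05 × 10^-7)^3 = 2.1 × 10^-18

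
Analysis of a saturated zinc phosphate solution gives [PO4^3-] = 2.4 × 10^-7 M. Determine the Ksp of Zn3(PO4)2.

Zn3(PO4)2(s) ⇌ 3 Zn^2+ + 2 PO4^3-
Stoichiometry gives [Zn^2+] = (3/2)[PO4^3-] = 3.60 × 10^-7 M.
Ksp = [Zn^2+]^3[PO4^3-]^2
Ksp = (3.60 × 10^-7)^3 × (2.4 x 10^-7)^2 = 2.7 × 10^-33

Ksp = 2.7e-33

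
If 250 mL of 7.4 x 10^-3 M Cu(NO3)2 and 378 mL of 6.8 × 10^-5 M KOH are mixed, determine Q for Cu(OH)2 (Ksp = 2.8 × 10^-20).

Q = 4.9 x 10^-12

Total volume = 250 + 378 = 628 mL.
[Cu^2+] = 7.4 × 10^-3 × (250/628) = 2.95 × 10^-3 M
[OH^-] = 6.8 × 10^-5 × (378/628) = 4.09 x 10^-5 M
Cu(OH)2(s) ⇌ Cu^2+ + 2 OH^-, so Q = [Cu^2+][OH^-]^2
Q = (2.95 × 10^-3)(4.09 x 10^-5)^2 = 4.9 × 10^-12
Q > Ksp, so Cu(OH)2 will precipitate.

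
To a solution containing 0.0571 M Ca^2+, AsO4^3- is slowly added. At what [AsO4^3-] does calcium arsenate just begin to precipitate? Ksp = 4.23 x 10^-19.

[AsO4^3-] = 4.77e-8 M

Ca3(AsO4)2(s) ⇌ 3 Ca^2+(aq) + 2 AsO4^3-(aq)
Ksp = [Ca^2+]^3[AsO4^3-]^2
Precipitation begins when Q = Ksp. With [Ca^2+] = 0.0571 M:
4.23 x 10^-19 = (0.0571)^3 × [AsO4^3-]^2
[AsO4^3-] = (4.23 x 10^-19 / 1.862 x 10^-4)^(1/2) = 4.77 × 10^-8 M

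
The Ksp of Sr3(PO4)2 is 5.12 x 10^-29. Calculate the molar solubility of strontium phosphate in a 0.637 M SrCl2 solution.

Sr3(PO4)2(s) ⇌ 3 Sr^2+ + 2 PO4^3-
Ksp = [Sr^2+]^3[PO4^3-]^2
Let s be the molar solubility in this solution. [Sr^2+] = 0.637 + 3s ≈ 0.637, [PO4^3-] = 2s (Ksp is small, so little additional dissolves).
Ksp ≈ (0.637)^3 × (2s)^2
s = 7.04 × 10^-15 M
Check: 3s = 2.1 x 10^-14 ≪ 0.637, so the approximation is valid.

s = 7.04e-15 M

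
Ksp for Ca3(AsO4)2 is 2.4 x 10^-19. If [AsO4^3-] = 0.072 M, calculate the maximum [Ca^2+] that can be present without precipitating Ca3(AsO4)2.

Ca3(AsO4)2(s) ⇌ 3 Ca^2+(aq) + 2 AsO4^3-(aq)
Ksp = [Ca^2+]^3[AsO4^3-]^2
Precipitation begins when Q = Ksp. With [AsO4^3-] = 0.072 M:
2.4 x 10^-19 = (0.072)^2 × [Ca^2+]^3
[Ca^2+] = (2.4 x 10^-19 / 5.18 × 10^-3)^(1/3) = 3.6 × 10^-6 M

[Ca^2+] ≈ 3.6e-6 M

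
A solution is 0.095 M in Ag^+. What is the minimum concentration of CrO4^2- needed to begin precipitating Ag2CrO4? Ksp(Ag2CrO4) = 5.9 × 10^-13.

[CrO4^2-] = 6.5 x 10^-11 M

Ag2CrO4(s) <=> 2 Ag^+(aq) + CrO4^2-(aq)
Ksp = [Ag^+]^2[CrO4^2-]
Precipitation begins when Q = Ksp. With [Ag^+] = 0.095 M:
5.9 × 10^-13 = (0.095)^2 × [CrO4^2-]
[CrO4^2-] = (5.9 × 10^-13 / 9.03 × 10^-3) = 6.5 × 10^-11 M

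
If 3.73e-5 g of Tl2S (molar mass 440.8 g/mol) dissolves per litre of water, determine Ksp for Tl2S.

Molar solubility s = (3.73 × 10^-5 g/L) / (440.8 g/mol) = 8.462 × 10^-8 M.
Tl2S(s) ⇌ 2 Tl^+(aq) + S^2-(aq)
With molar solubility s: [Tl^+] = 2s, [S^2-] = s.
Ksp = [Tl^+]^2[S^2-]
Ksp = (2s)^2s = 4s^3
Ksp = 4 × (8.462 × 10^-8)^3 = 2.42 × 10^-21

2.42 × 10^-21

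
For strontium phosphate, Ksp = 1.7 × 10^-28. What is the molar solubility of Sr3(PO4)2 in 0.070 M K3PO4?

Sr3(PO4)2(s) ⇌ 3 Sr^2+(aq) + 2 PO4^3-(aq)
Ksp = [Sr^2+]^3[PO4^3-]^2
Let s = moles of Sr3(PO4)2 that dissolve per litre. [Sr^2+] = 3s, [PO4^3-] = 0.070 + 2s ≈ 0.070 (Ksp is small, so little additional dissolves).
Ksp ≈ (3s)^3 × (0.070)^2
s = 1.1 x 10^-9 M
Check: 2s = 2.2 × 10^-9 ≪ 0.070, so the approximation is valid.

s = 1.1 × 10^-9 M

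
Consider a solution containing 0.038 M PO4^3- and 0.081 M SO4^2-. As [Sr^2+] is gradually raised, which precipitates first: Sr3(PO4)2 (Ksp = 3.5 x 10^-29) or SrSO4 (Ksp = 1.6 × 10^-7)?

Sr3(PO4)2

Each salt begins to precipitate when Q = Ksp, i.e. when [Sr^2+] reaches its threshold.
For Sr3(PO4)2: 3.5 x 10^-29 = (0.038)^2 × [Sr^2+]^3  ⇒  [Sr^2+] = 2.9 x 10^-9 M.
For SrSO4: 1.6 × 10^-7 = 0.081 × [Sr^2+]  ⇒  [Sr^2+] = 2.0 × 10^-6 M.
The salt with the lower threshold [Sr^2+] precipitates first: Sr3(PO4)2.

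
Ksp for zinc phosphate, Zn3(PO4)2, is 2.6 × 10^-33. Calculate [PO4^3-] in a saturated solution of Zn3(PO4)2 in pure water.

[PO4^3-] = 2.4e-7 M

Zn3(PO4)2(s) <=> 3 Zn^2+(aq) + 2 PO4^3-(aq)
Ksp = [Zn^2+]^3[PO4^3-]^2
With molar solubility s: [Zn^2+] = 3s, [PO4^3-] = 2s.
Ksp = (3s)^3(2s)^2 = 108s^5
Solving, s = (2.6 × 10^-33/108)^(1/5) = 1.19 × 10^-7 M
[PO4^3-] = 2s = 2.4 x 10^-7 M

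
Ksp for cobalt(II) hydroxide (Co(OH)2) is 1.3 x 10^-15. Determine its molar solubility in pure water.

Co(OH)2(s) ⇌ Co^2+(aq) + 2 OH^-(aq)
Ksp = [Co^2+][OH^-]^2
If s mol/L of Co(OH)2 dissolves, [Co^2+] = s and [OH^-] = 2s.
Substituting: Ksp = s(2s)^2 = 4s^3
s^3 = 1.3 x 10^-15 / 4, so s = 6.9 × 10^-6 M

6.9 × 10^-6 M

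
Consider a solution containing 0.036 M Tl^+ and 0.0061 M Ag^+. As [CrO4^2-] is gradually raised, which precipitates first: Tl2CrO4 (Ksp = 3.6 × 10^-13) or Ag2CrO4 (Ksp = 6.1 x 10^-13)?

Tl2CrO4

Precipitation of each salt starts when its ion product equals its Ksp.
For Tl2CrO4: 3.6 × 10^-13 = (0.036)^2 × [CrO4^2-]  ⇒  [CrO4^2-] = 2.8 x 10^-10 M.
For Ag2CrO4: 6.1 x 10^-13 = (0.0061)^2 × [CrO4^2-]  ⇒  [CrO4^2-] = 1.6 × 10^-8 M.
The salt with the lower threshold [CrO4^2-] precipitates first: Tl2CrO4.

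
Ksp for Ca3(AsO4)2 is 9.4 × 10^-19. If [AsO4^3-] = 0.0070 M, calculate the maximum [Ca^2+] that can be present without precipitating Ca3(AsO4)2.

Ca3(AsO4)2(s) ⇌ 3 Ca^2+ + 2 AsO4^3-
Ksp = [Ca^2+]^3[AsO4^3-]^2
Precipitation begins when Q = Ksp. With [AsO4^3-] = 0.0070 M:
9.4 × 10^-19 = (0.0070)^2 × [Ca^2+]^3
[Ca^2+] = (9.4 × 10^-19 / 4.90 x 10^-5)^(1/3) = 2.7 × 10^-5 M

2.7 × 10^-5 M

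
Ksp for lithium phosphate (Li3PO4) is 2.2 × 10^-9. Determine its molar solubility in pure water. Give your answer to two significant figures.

3.0 x 10^-3 M

Li3PO4(s) ⇌ 3 Li^+(aq) + PO4^3-(aq)
Ksp = [Li^+]^3[PO4^3-]
For each mole of Li3PO4 that dissolves: [Li^+] = 3s, [PO4^3-] = s.
Substituting: Ksp = (3s)^3s = 27s^4
Solving, s = (2.2 × 10^-9/27)^(1/4) = 3.0 × 10^-3 M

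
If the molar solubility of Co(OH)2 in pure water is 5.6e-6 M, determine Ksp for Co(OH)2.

Ksp = 7.0 × 10^-16

Co(OH)2(s) ⇌ Co^2+(aq) + 2 OH^-(aq)
Let s = molar solubility. Then [Co^2+] = s and [OH^-] = 2s.
Ksp = [Co^2+][OH^-]^2
Substituting: Ksp = s(2s)^2 = 4s^3
With s = 5.6 x 10^-6: Ksp = 7.0 × 10^-16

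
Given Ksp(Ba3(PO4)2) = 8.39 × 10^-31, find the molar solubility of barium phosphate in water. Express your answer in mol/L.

Ba3(PO4)2(s) ⇌ 3 Ba^2+ + 2 PO4^3-
Ksp = [Ba^2+]^3[PO4^3-]^2
Let s = molar solubility. Then [Ba^2+] = 3s and [PO4^3-] = 2s.
Ksp = (3s)^3(2s)^2 = 108s^5
s^5 = 8.39 × 10^-31 / 108, so s = 3.79 × 10^-7 M

s = 3.79 × 10^-7 M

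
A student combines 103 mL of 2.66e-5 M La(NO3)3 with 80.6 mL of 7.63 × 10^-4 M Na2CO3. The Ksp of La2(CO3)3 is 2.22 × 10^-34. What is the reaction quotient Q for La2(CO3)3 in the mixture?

Total volume = 103 + 80.6 = 183.6 mL.
[La^3+] = 2.66 x 10^-5 × (103/183.6) = 1.492 x 10^-5 M
[CO3^2-] = 7.63 × 10^-4 × (80.6/183.6) = 3.350 x 10^-4 M
La2(CO3)3(s) <=> 2 La^3+(aq) + 3 CO3^2-(aq), so Q = [La^3+]^2[CO3^2-]^3
Q = (1.492 × 10^-5)^2(3.350 × 10^-4)^3 = 8.37 × 10^-21
Q > Ksp, so La2(CO3)3 will precipitate.

Q ≈ 8.37 × 10^-21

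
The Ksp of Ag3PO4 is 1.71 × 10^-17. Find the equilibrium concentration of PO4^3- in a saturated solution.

[PO4^3-] = 2.82 × 10^-5 M

Ag3PO4(s) ⇌ 3 Ag^+ + PO4^3-
Ksp = [Ag^+]^3[PO4^3-]
Let s = molar solubility. Then [Ag^+] = 3s and [PO4^3-] = s.
So Ksp = (3s)^3 × s = 27s^4
Solving, s = (1.71 × 10^-17/27)^(1/4) = 2.821 x 10^-5 M
[PO4^3-] = s = 2.82 × 10^-5 M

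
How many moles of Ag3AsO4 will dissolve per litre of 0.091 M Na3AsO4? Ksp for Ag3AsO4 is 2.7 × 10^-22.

s ≈ 4.8 × 10^-8 M

Ag3AsO4(s) ⇌ 3 Ag^+ + AsO4^3-
Ksp = [Ag^+]^3[AsO4^3-]
Let s be the molar solubility in this solution. [Ag^+] = 3s, [AsO4^3-] = 0.091 + s ≈ 0.091 (common-ion effect: AsO4^3- is already 0.091 M).
Ksp ≈ (3s)^3 × 0.091
s = 4.8 × 10^-8 M
Check: s = 4.8 x 10^-8 ≪ 0.091, so the approximation is valid.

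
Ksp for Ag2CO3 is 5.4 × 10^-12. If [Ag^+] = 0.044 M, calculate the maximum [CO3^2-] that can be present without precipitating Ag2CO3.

Ag2CO3(s) ⇌ 2 Ag^+(aq) + CO3^2-(aq)
Ksp = [Ag^+]^2[CO3^2-]
Precipitation begins when Q = Ksp. With [Ag^+] = 0.044 M:
5.4 × 10^-12 = (0.044)^2 × [CO3^2-]
[CO3^2-] = (5.4 × 10^-12 / 1.94 × 10^-3) = 2.8 x 10^-9 M

[CO3^2-] ≈ 2.8 x 10^-9 M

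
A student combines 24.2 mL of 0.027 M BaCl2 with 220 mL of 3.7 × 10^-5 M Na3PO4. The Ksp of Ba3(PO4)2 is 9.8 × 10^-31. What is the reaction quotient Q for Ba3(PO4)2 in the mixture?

Q = 2.1 × 10^-17

Total volume = 24.2 + 220 = 244.2 mL.
[Ba^2+] = 2.7 × 10^-2 × (24.2/244.2) = 2.68 × 10^-3 M
[PO4^3-] = 3.7 x 10^-5 × (220/244.2) = 3.33 × 10^-5 M
Ba3(PO4)2(s) ⇌ 3 Ba^2+ + 2 PO4^3-, so Q = [Ba^2+]^3[PO4^3-]^2
Q = (2.68 × 10^-3)^3(3.33 x 10^-5)^2 = 2.1 × 10^-17
Q > Ksp, so Ba3(PO4)2 will precipitate.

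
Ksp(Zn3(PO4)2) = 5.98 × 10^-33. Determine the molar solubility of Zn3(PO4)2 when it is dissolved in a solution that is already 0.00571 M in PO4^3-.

Zn3(PO4)2(s) ⇌ 3 Zn^2+(aq) + 2 PO4^3-(aq)
Ksp = [Zn^2+]^3[PO4^3-]^2
Let s be the molar solubility in this solution. [Zn^2+] = 3s, [PO4^3-] = 0.00571 + 2s ≈ 0.00571 (Ksp is small, so little additional dissolves).
Ksp ≈ (3s)^3 × (0.00571)^2
s = 1.89 × 10^-10 M
Check: 2s = 3.8 × 10^-10 ≪ 0.00571, so the approximation is valid.

s ≈ 1.89 x 10^-10 M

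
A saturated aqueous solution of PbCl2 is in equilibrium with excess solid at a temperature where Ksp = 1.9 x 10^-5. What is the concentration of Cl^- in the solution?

PbCl2(s) ⇌ Pb^2+(aq) + 2 Cl^-(aq)
Ksp = [Pb^2+][Cl^-]^2
For each mole of PbCl2 that dissolves: [Pb^2+] = s, [Cl^-] = 2s.
So Ksp = s × (2s)^2 = 4s^3
s^3 = 1.9 x 10^-5 / 4, so s = 1.68 × 10^-2 M
[Cl^-] = 2s = 3.4 × 10^-2 M

0.034 M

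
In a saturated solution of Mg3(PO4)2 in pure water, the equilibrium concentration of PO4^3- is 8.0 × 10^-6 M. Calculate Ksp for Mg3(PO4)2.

Mg3(PO4)2(s) ⇌ 3 Mg^2+(aq) + 2 PO4^3-(aq)
Stoichiometry gives [Mg^2+] = (3/2)[PO4^3-] = 1.20 × 10^-5 M.
Ksp = [Mg^2+]^3[PO4^3-]^2
Ksp = (1.20 × 10^-5)^3 × (8.0 x 10^-6)^2 = 1.1 × 10^-25

Ksp = 1.1 × 10^-25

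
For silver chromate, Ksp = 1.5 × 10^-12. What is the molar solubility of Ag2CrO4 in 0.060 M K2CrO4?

Ag2CrO4(s) <=> 2 Ag^+(aq) + CrO4^2-(aq)
Ksp = [Ag^+]^2[CrO4^2-]
Let s = moles of Ag2CrO4 that dissolve per litre. [Ag^+] = 2s, [CrO4^2-] = 0.060 + s ≈ 0.060 (since CrO4^2- from K2CrO4 dominates).
Ksp ≈ (2s)^2 × 0.060
s = 2.5 × 10^-6 M
Check: s = 2.5 × 10^-6 ≪ 0.060, so the approximation is valid.

2.5 × 10^-6 M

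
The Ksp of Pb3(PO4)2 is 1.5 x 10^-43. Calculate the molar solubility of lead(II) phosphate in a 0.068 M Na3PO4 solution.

s = 1.1 × 10^-14 M

Pb3(PO4)2(s) ⇌ 3 Pb^2+(aq) + 2 PO4^3-(aq)
Ksp = [Pb^2+]^3[PO4^3-]^2
If s mol/L dissolves here, [Pb^2+] = 3s, [PO4^3-] = 0.068 + 2s ≈ 0.068 (Ksp is small, so little additional dissolves).
Ksp ≈ (3s)^3 × (0.068)^2
s = 1.1 × 10^-14 M
Check: 2s = 2.1 x 10^-14 ≪ 0.068, so the approximation is valid.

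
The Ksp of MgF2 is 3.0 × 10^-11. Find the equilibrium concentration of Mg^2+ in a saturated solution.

[Mg^2+] ≈ 2.0 × 10^-4 M

MgF2(s) ⇌ Mg^2+ + 2 F^-
Ksp = [Mg^2+][F^-]^2
With molar solubility s: [Mg^2+] = s, [F^-] = 2s.
So Ksp = s × (2s)^2 = 4s^3
s = (3.0 × 10^-11 / 4)^(1/3) = 1.96 x 10^-4 M
[Mg^2+] = s = 2.0 × 10^-4 M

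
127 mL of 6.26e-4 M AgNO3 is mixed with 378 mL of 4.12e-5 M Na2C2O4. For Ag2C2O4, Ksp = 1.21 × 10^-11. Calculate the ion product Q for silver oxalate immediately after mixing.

7.64 × 10^-13

Total volume = 127 + 378 = 505 mL.
[Ag^+] = 6.26 × 10^-4 × (127/505) = 1.574 x 10^-4 M
[C2O4^2-] = 4.12 × 10^-5 × (378/505) = 3.084 × 10^-5 M
Ag2C2O4(s) ⇌ 2 Ag^+(aq) + C2O4^2-(aq), so Q = [Ag^+]^2[C2O4^2-]
Q = (1.574 x 10^-4)^2(3.084 × 10^-5) = 7.64 × 10^-13
Q < Ksp, so no precipitate of Ag2C2O4 forms.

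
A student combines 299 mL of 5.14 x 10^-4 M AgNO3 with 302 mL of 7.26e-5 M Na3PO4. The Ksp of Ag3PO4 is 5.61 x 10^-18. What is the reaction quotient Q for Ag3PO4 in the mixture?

Total volume = 299 + 302 = 601 mL.
[Ag^+] = 5.14 × 10^-4 × (299/601) = 2.557 × 10^-4 M
[PO4^3-] = 7.26 × 10^-5 × (302/601) = 3.648 × 10^-5 M
Ag3PO4(s) ⇌ 3 Ag^+ + PO4^3-, so Q = [Ag^+]^3[PO4^3-]
Q = (2.557 × 10^-4)^3(3.648 × 10^-5) = 6.10 × 10^-16
Q > Ksp, so Ag3PO4 will precipitate.

Q ≈ 6.10 × 10^-16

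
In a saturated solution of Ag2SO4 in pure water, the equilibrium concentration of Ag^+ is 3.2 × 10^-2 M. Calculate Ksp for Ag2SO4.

Ag2SO4(s) ⇌ 2 Ag^+(aq) + SO4^2-(aq)
Stoichiometry gives [SO4^2-] = (1/2)[Ag^+] = 1.60 x 10^-2 M.
Ksp = [Ag^+]^2[SO4^2-]
Ksp = (3.2 x 10^-2)^2 × 1.60 × 10^-2 = 1.6 x 10^-5

Ksp ≈ 1.6e-5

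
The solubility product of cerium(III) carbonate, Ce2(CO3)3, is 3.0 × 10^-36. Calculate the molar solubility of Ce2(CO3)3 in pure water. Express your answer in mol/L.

3.1 × 10^-8 M

Ce2(CO3)3(s) ⇌ 2 Ce^3+(aq) + 3 CO3^2-(aq)
Ksp = [Ce^3+]^2[CO3^2-]^3
Let s = molar solubility. Then [Ce^3+] = 2s and [CO3^2-] = 3s.
Substituting: Ksp = (2s)^2(3s)^3 = 108s^5
Solving, s = (3.0 × 10^-36/108)^(1/5) = 3.1 × 10^-8 M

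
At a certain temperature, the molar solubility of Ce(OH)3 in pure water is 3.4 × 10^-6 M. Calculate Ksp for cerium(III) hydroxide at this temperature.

Ce(OH)3(s) <=> Ce^3+(aq) + 3 OH^-(aq)
Let s = molar solubility. Then [Ce^3+] = s and [OH^-] = 3s.
Ksp = [Ce^3+][OH^-]^3
Ksp = s(3s)^3 = 27s^4
With s = 3.4 x 10^-6: Ksp = 3.6 × 10^-21

Ksp = 3.6 x 10^-21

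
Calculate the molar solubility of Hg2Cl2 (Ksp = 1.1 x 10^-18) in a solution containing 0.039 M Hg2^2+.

Hg2Cl2(s) ⇌ Hg2^2+(aq) + 2 Cl^-(aq)
Ksp = [Hg2^2+][Cl^-]^2
If s mol/L dissolves here, [Hg2^2+] = 0.039 + s ≈ 0.039, [Cl^-] = 2s (since the Hg2^2+ already present dominates).
Ksp ≈ 0.039 × (2s)^2
s = 2.7 × 10^-9 M
Check: s = 2.7 x 10^-9 ≪ 0.039, so the approximation is valid.

2.7 × 10^-9 M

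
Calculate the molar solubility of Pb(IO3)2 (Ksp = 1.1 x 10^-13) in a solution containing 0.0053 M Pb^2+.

2.3e-6 M

Pb(IO3)2(s) <=> Pb^2+ + 2 IO3^-
Ksp = [Pb^2+][IO3^-]^2
Let s be the molar solubility in this solution. [Pb^2+] = 0.0053 + s ≈ 0.0053, [IO3^-] = 2s (since the Pb^2+ already present dominates).
Ksp ≈ 0.0053 × (2s)^2
s = 2.3 × 10^-6 M
Check: s = 2.3 × 10^-6 ≪ 0.0053, so the approximation is valid.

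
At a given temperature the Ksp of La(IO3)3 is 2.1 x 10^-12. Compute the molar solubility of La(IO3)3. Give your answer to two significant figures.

La(IO3)3(s) ⇌ La^3+(aq) + 3 IO3^-(aq)
Ksp = [La^3+][IO3^-]^3
For each mole of La(IO3)3 that dissolves: [La^3+] = s, [IO3^-] = 3s.
Ksp = s(3s)^3 = 27s^4
s = (2.1 x 10^-12 / 27)^(1/4) = 5.3 x 10^-4 M

5.3 x 10^-4 M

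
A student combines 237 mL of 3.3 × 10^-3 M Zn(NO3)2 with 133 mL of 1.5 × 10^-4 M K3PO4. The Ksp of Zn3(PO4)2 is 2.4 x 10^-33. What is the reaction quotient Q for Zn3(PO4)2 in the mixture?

Q = 2.7 × 10^-17

Total volume = 237 + 133 = 370 mL.
[Zn^2+] = 3.3 x 10^-3 × (237/370) = 2.11 × 10^-3 M
[PO4^3-] = 1.5 × 10^-4 × (133/370) = 5.39 × 10^-5 M
Zn3(PO4)2(s) ⇌ 3 Zn^2+ + 2 PO4^3-, so Q = [Zn^2+]^3[PO4^3-]^2
Q = (2.11 × 10^-3)^3(5.39 × 10^-5)^2 = 2.7 x 10^-17
Q > Ksp, so Zn3(PO4)2 will precipitate.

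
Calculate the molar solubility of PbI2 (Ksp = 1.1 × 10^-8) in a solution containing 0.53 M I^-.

PbI2(s) <=> Pb^2+(aq) + 2 I^-(aq)
Ksp = [Pb^2+][I^-]^2
Let s be the molar solubility in this solution. [Pb^2+] = s, [I^-] = 0.53 + 2s ≈ 0.53 (Ksp is small, so little additional dissolves).
Ksp ≈ s × (0.53)^2
s = 3.9 × 10^-8 M
Check: 2s = 7.8 × 10^-8 ≪ 0.53, so the approximation is valid.

3.9 x 10^-8 M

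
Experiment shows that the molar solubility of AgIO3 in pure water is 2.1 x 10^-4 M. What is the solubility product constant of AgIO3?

Ksp = 4.4 x 10^-8

AgIO3(s) ⇌ Ag^+ + IO3^-
If s mol/L of AgIO3 dissolves, [Ag^+] = s and [IO3^-] = s.
Ksp = [Ag^+][IO3^-]
Ksp = (s)(s) = s^2
Ksp = (2.1 × 10^-4)^2 = 4.4 × 10^-8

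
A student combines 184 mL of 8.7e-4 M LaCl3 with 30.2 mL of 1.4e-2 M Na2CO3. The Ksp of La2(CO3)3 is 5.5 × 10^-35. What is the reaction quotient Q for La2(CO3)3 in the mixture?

Q ≈ 4.3e-15

Total volume = 184 + 30.2 = 214.2 mL.
[La^3+] = 8.7 × 10^-4 × (184/214.2) = 7.47 x 10^-4 M
[CO3^2-] = 1.4 × 10^-2 × (30.2/214.2) = 1.97 × 10^-3 M
La2(CO3)3(s) ⇌ 2 La^3+(aq) + 3 CO3^2-(aq), so Q = [La^3+]^2[CO3^2-]^3
Q = (7.47 × 10^-4)^2(1.97 × 10^-3)^3 = 4.3 x 10^-15
Q > Ksp, so La2(CO3)3 will precipitate.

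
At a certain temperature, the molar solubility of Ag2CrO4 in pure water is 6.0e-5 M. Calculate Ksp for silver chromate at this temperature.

Ag2CrO4(s) <=> 2 Ag^+(aq) + CrO4^2-(aq)
For each mole of Ag2CrO4 that dissolves: [Ag^+] = 2s, [CrO4^2-] = s.
Ksp = [Ag^+]^2[CrO4^2-]
Ksp = (2s)^2s = 4s^3
Ksp = 4 × (6.0 × 10^-5)^3 = 8.6 × 10^-13

Ksp = 8.6 × 10^-13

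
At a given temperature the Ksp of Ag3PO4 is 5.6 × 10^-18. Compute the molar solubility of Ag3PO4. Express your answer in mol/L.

s ≈ 2.1 × 10^-5 M

Ag3PO4(s) ⇌ 3 Ag^+ + PO4^3-
Ksp = [Ag^+]^3[PO4^3-]
Let s = molar solubility. Then [Ag^+] = 3s and [PO4^3-] = s.
Substituting: Ksp = (3s)^3s = 27s^4
s = (5.6 × 10^-18 / 27)^(1/4) = 2.1 × 10^-5 M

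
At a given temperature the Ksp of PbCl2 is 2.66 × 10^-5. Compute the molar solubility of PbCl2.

s ≈ 0.0188 M

PbCl2(s) <=> Pb^2+ + 2 Cl^-
Ksp = [Pb^2+][Cl^-]^2
Let s = molar solubility. Then [Pb^2+] = s and [Cl^-] = 2s.
Ksp = s(2s)^2 = 4s^3
s^3 = 2.66 × 10^-5 / 4, so s = 1.88 × 10^-2 M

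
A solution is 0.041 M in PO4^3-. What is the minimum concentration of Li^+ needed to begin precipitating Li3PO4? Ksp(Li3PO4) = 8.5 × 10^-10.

2.7 × 10^-3 M

Li3PO4(s) <=> 3 Li^+ + PO4^3-
Ksp = [Li^+]^3[PO4^3-]
Precipitation begins when Q = Ksp. With [PO4^3-] = 0.041 M:
8.5 × 10^-10 = (0.041) × [Li^+]^3
[Li^+] = (8.5 × 10^-10 / 4.1 × 10^-2)^(1/3) = 2.7 × 10^-3 M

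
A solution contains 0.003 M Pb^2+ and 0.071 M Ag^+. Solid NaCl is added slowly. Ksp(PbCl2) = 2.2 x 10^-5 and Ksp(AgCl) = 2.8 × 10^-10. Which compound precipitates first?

Precipitation of each salt starts when its ion product equals its Ksp.
For PbCl2: 2.2 x 10^-5 = 0.003 × [Cl^-]^2  ⇒  [Cl^-] = 8.6 × 10^-2 M.
For AgCl: 2.8 × 10^-10 = 0.071 × [Cl^-]  ⇒  [Cl^-] = 3.9 x 10^-9 M.
The salt with the lower threshold [Cl^-] precipitates first: AgCl.

AgCl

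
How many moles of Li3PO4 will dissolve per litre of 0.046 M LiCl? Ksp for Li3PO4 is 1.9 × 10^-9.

Li3PO4(s) ⇌ 3 Li^+(aq) + PO4^3-(aq)
Ksp = [Li^+]^3[PO4^3-]
Let s be the molar solubility in this solution. [Li^+] = 0.046 + 3s ≈ 0.046, [PO4^3-] = s (since Li^+ from LiCl dominates).
Ksp ≈ (0.046)^3 × s
s = 2.0 × 10^-5 M
Check: 3s = 5.9 x 10^-5 ≪ 0.046, so the approximation is valid.

s = 2.0e-5 M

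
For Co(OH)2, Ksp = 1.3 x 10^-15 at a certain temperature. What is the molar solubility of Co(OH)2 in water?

Co(OH)2(s) ⇌ Co^2+(aq) + 2 OH^-(aq)
Ksp = [Co^2+][OH^-]^2
For each mole of Co(OH)2 that dissolves: [Co^2+] = s, [OH^-] = 2s.
So Ksp = s × (2s)^2 = 4s^3
s^3 = 1.3 x 10^-15 / 4, so s = 6.9 × 10^-6 M

s ≈ 6.9 × 10^-6 M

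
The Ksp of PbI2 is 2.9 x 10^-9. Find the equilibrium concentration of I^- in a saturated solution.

PbI2(s) ⇌ Pb^2+(aq) + 2 I^-(aq)
Ksp = [Pb^2+][I^-]^2
If s mol/L of PbI2 dissolves, [Pb^2+] = s and [I^-] = 2s.
So Ksp = s × (2s)^2 = 4s^3
s = (2.9 x 10^-9 / 4)^(1/3) = 8.98 x 10^-4 M
[I^-] = 2s = 1.8 × 10^-3 M

[I^-] ≈ 1.8 x 10^-3 M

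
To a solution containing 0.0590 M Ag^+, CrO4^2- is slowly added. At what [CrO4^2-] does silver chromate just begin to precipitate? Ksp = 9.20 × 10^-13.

[CrO4^2-] ≈ 2.64 × 10^-10 M

Ag2CrO4(s) <=> 2 Ag^+(aq) + CrO4^2-(aq)
Ksp = [Ag^+]^2[CrO4^2-]
Precipitation begins when Q = Ksp. With [Ag^+] = 0.0590 M:
9.20 × 10^-13 = (0.0590)^2 × [CrO4^2-]
[CrO4^2-] = (9.20 × 10^-13 / 3.481 × 10^-3) = 2.64 × 10^-10 M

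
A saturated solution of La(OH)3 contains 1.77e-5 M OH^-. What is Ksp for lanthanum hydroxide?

La(OH)3(s) ⇌ La^3+ + 3 OH^-
Stoichiometry gives [La^3+] = (1/3)[OH^-] = 5.900 × 10^-6 M.
Ksp = [La^3+][OH^-]^3
Ksp = 5.900 x 10^-6 × (1.77 × 10^-5)^3 = 3.27 × 10^-20

Ksp = 3.27 × 10^-20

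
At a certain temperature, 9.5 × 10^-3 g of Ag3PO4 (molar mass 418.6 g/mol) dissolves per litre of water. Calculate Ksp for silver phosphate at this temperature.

Ksp ≈ 7.2 × 10^-18

Molar solubility s = (9.5 × 10^-3 g/L) / (418.6 g/mol) = 2.27 × 10^-5 M.
Ag3PO4(s) ⇌ 3 Ag^+ + PO4^3-
If s mol/L of Ag3PO4 dissolves, [Ag^+] = 3s and [PO4^3-] = s.
Ksp = [Ag^+]^3[PO4^3-]
Substituting: Ksp = (3s)^3s = 27s^4
Ksp = 27 × (2.27 x 10^-5)^4 = 7.2 x 10^-18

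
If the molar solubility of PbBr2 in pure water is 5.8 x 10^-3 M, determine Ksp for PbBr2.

PbBr2(s) ⇌ Pb^2+ + 2 Br^-
Let s = molar solubility. Then [Pb^2+] = s and [Br^-] = 2s.
Ksp = [Pb^2+][Br^-]^2
Ksp = s(2s)^2 = 4s^3
Ksp = 4 × (5.8 × 10^-3)^3 = 7.8 x 10^-7

7.8 x 10^-7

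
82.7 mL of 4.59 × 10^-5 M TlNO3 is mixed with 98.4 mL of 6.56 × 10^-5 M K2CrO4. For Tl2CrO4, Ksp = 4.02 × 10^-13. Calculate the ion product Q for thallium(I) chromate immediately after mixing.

1.57 × 10^-14

Total volume = 82.7 + 98.4 = 181.1 mL.
[Tl^+] = 4.59 × 10^-5 × (82.7/181.1) = 2.096 x 10^-5 M
[CrO4^2-] = 6.56 × 10^-5 × (98.4/181.1) = 3.564 × 10^-5 M
Tl2CrO4(s) ⇌ 2 Tl^+(aq) + CrO4^2-(aq), so Q = [Tl^+]^2[CrO4^2-]
Q = (2.096 × 10^-5)^2(3.564 × 10^-5) = 1.57 × 10^-14
Q < Ksp, so no precipitate of Tl2CrO4 forms.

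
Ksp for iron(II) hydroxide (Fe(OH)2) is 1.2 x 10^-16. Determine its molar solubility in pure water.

Fe(OH)2(s) <=> Fe^2+ + 2 OH^-
Ksp = [Fe^2+][OH^-]^2
Let s = molar solubility. Then [Fe^2+] = s and [OH^-] = 2s.
Substituting: Ksp = s(2s)^2 = 4s^3
s = (1.2 x 10^-16 / 4)^(1/3) = 3.1 x 10^-6 M

s = 3.1 × 10^-6 M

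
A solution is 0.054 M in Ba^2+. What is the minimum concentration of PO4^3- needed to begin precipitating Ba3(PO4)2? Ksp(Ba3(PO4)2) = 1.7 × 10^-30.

Ba3(PO4)2(s) <=> 3 Ba^2+(aq) + 2 PO4^3-(aq)
Ksp = [Ba^2+]^3[PO4^3-]^2
Precipitation begins when Q = Ksp. With [Ba^2+] = 0.054 M:
1.7 × 10^-30 = (0.054)^3 × [PO4^3-]^2
[PO4^3-] = (1.7 × 10^-30 / 1.57 × 10^-4)^(1/2) = 1.0 × 10^-13 M

[PO4^3-] = 1.0 x 10^-13 M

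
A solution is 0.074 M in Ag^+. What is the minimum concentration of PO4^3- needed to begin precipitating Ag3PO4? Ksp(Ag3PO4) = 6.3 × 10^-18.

[PO4^3-] ≈ 1.6 × 10^-14 M

Ag3PO4(s) ⇌ 3 Ag^+(aq) + PO4^3-(aq)
Ksp = [Ag^+]^3[PO4^3-]
Precipitation begins when Q = Ksp. With [Ag^+] = 0.074 M:
6.3 × 10^-18 = (0.074)^3 × [PO4^3-]
[PO4^3-] = (6.3 × 10^-18 / 4.05 x 10^-4) = 1.6 × 10^-14 M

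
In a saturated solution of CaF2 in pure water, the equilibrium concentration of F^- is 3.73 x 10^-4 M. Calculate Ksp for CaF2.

CaF2(s) ⇌ Ca^2+(aq) + 2 F^-(aq)
Stoichiometry gives [Ca^2+] = (1/2)[F^-] = 1.865 x 10^-4 M.
Ksp = [Ca^2+][F^-]^2
Ksp = 1.865 × 10^-4 × (3.73 × 10^-4)^2 = 2.59 × 10^-11

Ksp ≈ 2.59e-11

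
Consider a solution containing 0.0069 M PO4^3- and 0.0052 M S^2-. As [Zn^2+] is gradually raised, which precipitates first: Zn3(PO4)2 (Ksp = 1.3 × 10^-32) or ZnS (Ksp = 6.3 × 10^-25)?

Each salt begins to precipitate when Q = Ksp, i.e. when [Zn^2+] reaches its threshold.
For Zn3(PO4)2: 1.3 × 10^-32 = (0.0069)^2 × [Zn^2+]^3  ⇒  [Zn^2+] = 6.5 × 10^-10 M.
For ZnS: 6.3 × 10^-25 = 0.0052 × [Zn^2+]  ⇒  [Zn^2+] = 1.2 x 10^-22 M.
The salt with the lower threshold [Zn^2+] precipitates first: ZnS.

ZnS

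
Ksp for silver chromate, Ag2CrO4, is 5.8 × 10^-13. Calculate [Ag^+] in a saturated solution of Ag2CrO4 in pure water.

Ag2CrO4(s) ⇌ 2 Ag^+ + CrO4^2-
Ksp = [Ag^+]^2[CrO4^2-]
With molar solubility s: [Ag^+] = 2s, [CrO4^2-] = s.
So Ksp = (2s)^2 × s = 4s^3
Solving, s = (5.8 × 10^-13/4)^(1/3) = 5.25 × 10^-5 M
[Ag^+] = 2s = 1.1 × 10^-4 M

[Ag^+] = 1.1 × 10^-4 M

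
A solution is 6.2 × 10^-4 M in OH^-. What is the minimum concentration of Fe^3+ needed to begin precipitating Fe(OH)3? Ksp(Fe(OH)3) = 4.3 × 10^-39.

[Fe^3+] ≈ 1.8e-29 M

Fe(OH)3(s) <=> Fe^3+(aq) + 3 OH^-(aq)
Ksp = [Fe^3+][OH^-]^3
Precipitation begins when Q = Ksp. With [OH^-] = 6.2 × 10^-4 M:
4.3 × 10^-39 = (6.2 × 10^-4)^3 × [Fe^3+]
[Fe^3+] = (4.3 × 10^-39 / 2.38 × 10^-10) = 1.8 x 10^-29 M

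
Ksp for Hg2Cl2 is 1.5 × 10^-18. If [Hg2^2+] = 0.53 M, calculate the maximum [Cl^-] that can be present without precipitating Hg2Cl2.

[Cl^-] = 1.7 × 10^-9 M

Hg2Cl2(s) ⇌ Hg2^2+ + 2 Cl^-
Ksp = [Hg2^2+][Cl^-]^2
Precipitation begins when Q = Ksp. With [Hg2^2+] = 0.53 M:
1.5 × 10^-18 = (0.53) × [Cl^-]^2
[Cl^-] = (1.5 × 10^-18 / 5.3 × 10^-1)^(1/2) = 1.7 x 10^-9 M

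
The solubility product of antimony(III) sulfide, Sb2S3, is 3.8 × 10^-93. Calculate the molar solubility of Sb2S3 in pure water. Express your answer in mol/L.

Sb2S3(s) <=> 2 Sb^3+ + 3 S^2-
Ksp = [Sb^3+]^2[S^2-]^3
Let s = molar solubility. Then [Sb^3+] = 2s and [S^2-] = 3s.
Ksp = (2s)^2(3s)^3 = 108s^5
s^5 = 3.8 × 10^-93 / 108, so s = 1.3 x 10^-19 M

1.3e-19 M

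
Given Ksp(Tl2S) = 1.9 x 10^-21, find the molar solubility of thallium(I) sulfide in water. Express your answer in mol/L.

7.8e-8 M

Tl2S(s) ⇌ 2 Tl^+ + S^2-
Ksp = [Tl^+]^2[S^2-]
For each mole of Tl2S that dissolves: [Tl^+] = 2s, [S^2-] = s.
So Ksp = (2s)^2 × s = 4s^3
Solving, s = (1.9 x 10^-21/4)^(1/3) = 7.8 × 10^-8 M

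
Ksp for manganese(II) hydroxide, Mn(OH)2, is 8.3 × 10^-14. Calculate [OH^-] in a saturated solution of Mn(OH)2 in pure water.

Mn(OH)2(s) ⇌ Mn^2+(aq) + 2 OH^-(aq)
Ksp = [Mn^2+][OH^-]^2
For each mole of Mn(OH)2 that dissolves: [Mn^2+] = s, [OH^-] = 2s.
Substituting: Ksp = s(2s)^2 = 4s^3
s^3 = 8.3 × 10^-14 / 4, so s = 2.75 × 10^-5 M
[OH^-] = 2s = 5.5 x 10^-5 M

[OH^-] = 5.5e-5 M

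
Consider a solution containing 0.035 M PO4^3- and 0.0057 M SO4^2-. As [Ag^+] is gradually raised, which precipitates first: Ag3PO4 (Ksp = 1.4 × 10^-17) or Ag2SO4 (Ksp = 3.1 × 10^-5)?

Precipitation of each salt starts when its ion product equals its Ksp.
For Ag3PO4: 1.4 × 10^-17 = 0.035 × [Ag^+]^3  ⇒  [Ag^+] = 7.4 × 10^-6 M.
For Ag2SO4: 3.1 × 10^-5 = 0.0057 × [Ag^+]^2  ⇒  [Ag^+] = 7.4 x 10^-2 M.
The salt with the lower threshold [Ag^+] precipitates first: Ag3PO4.

Ag3PO4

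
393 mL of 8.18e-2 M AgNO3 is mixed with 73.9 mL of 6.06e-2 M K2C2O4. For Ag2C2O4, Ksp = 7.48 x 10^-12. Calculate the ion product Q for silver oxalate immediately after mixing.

Total volume = 393 + 73.9 = 466.9 mL.
[Ag^+] = 8.18 × 10^-2 × (393/466.9) = 6.885 × 10^-2 M
[C2O4^2-] = 6.06 x 10^-2 × (73.9/466.9) = 9.592 × 10^-3 M
Ag2C2O4(s) ⇌ 2 Ag^+(aq) + C2O4^2-(aq), so Q = [Ag^+]^2[C2O4^2-]
Q = (6.885 x 10^-2)^2(9.592 × 10^-3) = 4.55 × 10^-5
Q > Ksp, so Ag2C2O4 will precipitate.

Q ≈ 4.55e-5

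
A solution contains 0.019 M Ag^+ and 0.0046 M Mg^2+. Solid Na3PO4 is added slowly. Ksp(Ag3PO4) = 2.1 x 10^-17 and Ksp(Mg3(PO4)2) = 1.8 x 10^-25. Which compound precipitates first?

Ag3PO4

Each salt begins to precipitate when Q = Ksp, i.e. when [PO4^3-] reaches its threshold.
For Ag3PO4: 2.1 x 10^-17 = (0.019)^3 × [PO4^3-]  ⇒  [PO4^3-] = 3.1 × 10^-12 M.
For Mg3(PO4)2: 1.8 x 10^-25 = (0.0046)^3 × [PO4^3-]^2  ⇒  [PO4^3-] = 1.4 × 10^-9 M.
The salt with the lower threshold [PO4^3-] precipitates first: Ag3PO4.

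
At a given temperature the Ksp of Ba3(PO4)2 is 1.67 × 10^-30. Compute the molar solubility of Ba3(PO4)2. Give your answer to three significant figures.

s = 4.34e-7 M

Ba3(PO4)2(s) ⇌ 3 Ba^2+ + 2 PO4^3-
Ksp = [Ba^2+]^3[PO4^3-]^2
With molar solubility s: [Ba^2+] = 3s, [PO4^3-] = 2s.
Substituting: Ksp = (3s)^3(2s)^2 = 108s^5
Solving, s = (1.67 × 10^-30/108)^(1/5) = 4.34 × 10^-7 M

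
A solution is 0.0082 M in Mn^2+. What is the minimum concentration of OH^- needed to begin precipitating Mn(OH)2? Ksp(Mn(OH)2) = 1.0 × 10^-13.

[OH^-] ≈ 3.5 × 10^-6 M

Mn(OH)2(s) <=> Mn^2+ + 2 OH^-
Ksp = [Mn^2+][OH^-]^2
Precipitation begins when Q = Ksp. With [Mn^2+] = 0.0082 M:
1.0 × 10^-13 = (0.0082) × [OH^-]^2
[OH^-] = (1.0 × 10^-13 / 8.2 × 10^-3)^(1/2) = 3.5 × 10^-6 M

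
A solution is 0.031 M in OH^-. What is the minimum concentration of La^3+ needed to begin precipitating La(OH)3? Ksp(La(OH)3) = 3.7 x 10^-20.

La(OH)3(s) ⇌ La^3+ + 3 OH^-
Ksp = [La^3+][OH^-]^3
Precipitation begins when Q = Ksp. With [OH^-] = 0.031 M:
3.7 x 10^-20 = (0.031)^3 × [La^3+]
[La^3+] = (3.7 x 10^-20 / 2.98 × 10^-5) = 1.2 x 10^-15 M

1.2 × 10^-15 M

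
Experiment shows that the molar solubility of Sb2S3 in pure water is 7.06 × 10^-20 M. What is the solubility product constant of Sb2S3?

Sb2S3(s) ⇌ 2 Sb^3+ + 3 S^2-
For each mole of Sb2S3 that dissolves: [Sb^3+] = 2s, [S^2-] = 3s.
Ksp = [Sb^3+]^2[S^2-]^3
Ksp = (2s)^2(3s)^3 = 108s^5
With s = 7.06 × 10^-20: Ksp = 1.89 x 10^-94

Ksp ≈ 1.89 x 10^-94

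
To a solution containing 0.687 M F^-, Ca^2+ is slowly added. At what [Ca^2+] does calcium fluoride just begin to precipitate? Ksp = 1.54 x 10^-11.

CaF2(s) ⇌ Ca^2+ + 2 F^-
Ksp = [Ca^2+][F^-]^2
Precipitation begins when Q = Ksp. With [F^-] = 0.687 M:
1.54 x 10^-11 = (0.687)^2 × [Ca^2+]
[Ca^2+] = (1.54 x 10^-11 / 4.720 × 10^-1) = 3.26 x 10^-11 M

[Ca^2+] ≈ 3.26e-11 M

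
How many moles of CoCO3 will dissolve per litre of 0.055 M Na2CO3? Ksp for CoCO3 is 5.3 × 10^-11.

s = 9.6 × 10^-10 M

CoCO3(s) ⇌ Co^2+(aq) + CO3^2-(aq)
Ksp = [Co^2+][CO3^2-]
If s mol/L dissolves here, [Co^2+] = s, [CO3^2-] = 0.055 + s ≈ 0.055 (common-ion effect: CO3^2- is already 0.055 M).
Ksp ≈ s × 0.055
s = 9.6 × 10^-10 M
Check: s = 9.6 x 10^-10 ≪ 0.055, so the approximation is valid.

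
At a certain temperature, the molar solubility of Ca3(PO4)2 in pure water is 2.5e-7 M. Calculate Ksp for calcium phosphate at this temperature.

Ca3(PO4)2(s) ⇌ 3 Ca^2+(aq) + 2 PO4^3-(aq)
If s mol/L of Ca3(PO4)2 dissolves, [Ca^2+] = 3s and [PO4^3-] = 2s.
Ksp = [Ca^2+]^3[PO4^3-]^2
Ksp = (3s)^3(2s)^2 = 108s^5
Ksp = 108 × (2.5 x 10^-7)^5 = 1.1 × 10^-31

Ksp = 1.1 × 10^-31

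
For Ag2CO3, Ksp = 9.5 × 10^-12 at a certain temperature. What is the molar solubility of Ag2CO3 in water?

Ag2CO3(s) <=> 2 Ag^+(aq) + CO3^2-(aq)
Ksp = [Ag^+]^2[CO3^2-]
If s mol/L of Ag2CO3 dissolves, [Ag^+] = 2s and [CO3^2-] = s.
Substituting: Ksp = (2s)^2s = 4s^3
s = (9.5 × 10^-12 / 4)^(1/3) = 1.3 × 10^-4 M

s ≈ 1.3 × 10^-4 M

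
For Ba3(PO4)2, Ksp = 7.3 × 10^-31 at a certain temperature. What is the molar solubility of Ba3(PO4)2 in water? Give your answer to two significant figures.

Ba3(PO4)2(s) ⇌ 3 Ba^2+(aq) + 2 PO4^3-(aq)
Ksp = [Ba^2+]^3[PO4^3-]^2
If s mol/L of Ba3(PO4)2 dissolves, [Ba^2+] = 3s and [PO4^3-] = 2s.
Substituting: Ksp = (3s)^3(2s)^2 = 108s^5
s^5 = 7.3 × 10^-31 / 108, so s = 3.7 x 10^-7 M

3.7 x 10^-7 M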